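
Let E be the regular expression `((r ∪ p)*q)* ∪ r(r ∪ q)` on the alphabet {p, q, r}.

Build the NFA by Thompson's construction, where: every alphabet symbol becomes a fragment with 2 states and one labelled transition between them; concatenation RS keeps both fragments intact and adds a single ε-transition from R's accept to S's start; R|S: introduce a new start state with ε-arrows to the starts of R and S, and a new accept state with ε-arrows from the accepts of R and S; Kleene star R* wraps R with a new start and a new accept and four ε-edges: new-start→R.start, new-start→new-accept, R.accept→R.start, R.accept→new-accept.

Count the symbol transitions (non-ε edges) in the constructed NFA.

6

Building bottom-up:
Each of the 6 symbol leaves contributes exactly 1 symbol transition.
  r ∪ p : 2 symbol transitions
  (r ∪ p)* : 2 symbol transitions
  (r ∪ p)*q : 3 symbol transitions
  ((r ∪ p)*q)* : 3 symbol transitions
  r ∪ q : 2 symbol transitions
  r(r ∪ q) : 3 symbol transitions
  ((r ∪ p)*q)* ∪ r(r ∪ q) : 6 symbol transitions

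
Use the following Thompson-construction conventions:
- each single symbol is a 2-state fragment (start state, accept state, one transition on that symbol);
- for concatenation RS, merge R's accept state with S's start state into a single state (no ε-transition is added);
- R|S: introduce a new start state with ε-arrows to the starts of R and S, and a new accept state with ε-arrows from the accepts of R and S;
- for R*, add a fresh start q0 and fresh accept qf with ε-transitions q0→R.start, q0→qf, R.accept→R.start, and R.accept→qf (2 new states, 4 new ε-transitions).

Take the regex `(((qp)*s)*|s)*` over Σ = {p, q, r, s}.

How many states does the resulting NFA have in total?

14

Per subexpression:
Each of the 4 symbol leaves contributes a 2-state fragment.
  qp → 3 states
  (qp)* → 5 states
  (qp)*s → 6 states
  ((qp)*s)* → 8 states
  ((qp)*s)*|s → 12 states
  (((qp)*s)*|s)* → 14 states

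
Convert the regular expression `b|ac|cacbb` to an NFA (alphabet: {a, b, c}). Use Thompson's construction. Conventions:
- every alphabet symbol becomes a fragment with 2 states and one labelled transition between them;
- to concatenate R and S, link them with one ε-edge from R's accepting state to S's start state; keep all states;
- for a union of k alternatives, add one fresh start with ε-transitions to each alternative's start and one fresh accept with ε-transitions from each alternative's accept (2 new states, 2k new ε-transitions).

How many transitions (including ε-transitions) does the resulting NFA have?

19

Recursing over subexpressions:
Each of the 8 symbol leaves contributes 1 transition (1 symbol, 0 ε).
  ac — 3 transitions (2 symbol, 1 ε)
  cacbb — 9 transitions (5 symbol, 4 ε)
  b|ac|cacbb — 19 transitions (8 symbol, 11 ε)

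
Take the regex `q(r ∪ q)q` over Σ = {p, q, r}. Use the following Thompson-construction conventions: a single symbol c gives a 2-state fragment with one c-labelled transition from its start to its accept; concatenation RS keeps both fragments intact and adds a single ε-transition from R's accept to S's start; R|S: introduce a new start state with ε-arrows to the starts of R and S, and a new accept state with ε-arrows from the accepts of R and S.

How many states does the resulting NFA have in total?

10

Recursing over subexpressions:
Each of the 4 symbol leaves contributes a 2-state fragment.
  r ∪ q = 6 states
  q(r ∪ q)q = 10 states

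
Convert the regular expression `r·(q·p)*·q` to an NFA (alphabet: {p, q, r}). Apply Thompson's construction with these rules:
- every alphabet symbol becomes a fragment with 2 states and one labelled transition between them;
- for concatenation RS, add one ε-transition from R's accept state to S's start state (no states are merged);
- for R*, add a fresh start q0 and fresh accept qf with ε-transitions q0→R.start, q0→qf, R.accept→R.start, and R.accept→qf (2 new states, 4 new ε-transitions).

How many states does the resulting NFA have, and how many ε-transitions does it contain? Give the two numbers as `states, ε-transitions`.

10, 7

Recursing over subexpressions:
Each of the 4 symbol leaves contributes 2 states and 0 ε-transitions.
  q·p = 4 states, 1 ε-transition
  (q·p)* = 6 states, 5 ε-transitions
  r·(q·p)*·q = 10 states, 7 ε-transitions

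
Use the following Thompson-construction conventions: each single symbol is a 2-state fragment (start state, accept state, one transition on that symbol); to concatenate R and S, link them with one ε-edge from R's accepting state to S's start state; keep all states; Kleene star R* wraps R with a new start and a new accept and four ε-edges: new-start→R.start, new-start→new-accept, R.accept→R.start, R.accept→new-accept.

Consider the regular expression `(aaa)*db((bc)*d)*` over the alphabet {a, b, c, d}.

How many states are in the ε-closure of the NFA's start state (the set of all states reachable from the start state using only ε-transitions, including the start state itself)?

Compute the ε-closure size of each fragment's start state recursively; a symbol fragment's start has no outgoing ε-edge, so its closure is just itself (size 1).
  aaa → C equals the left operand's closure size = 1 (its accept is not ε-reachable, so the closure stops there)
  (aaa)* → C = 1 (new start) + 1 (body) + 1 (new accept) = 3
  bc → same as the first factor's closure: C = 1
  (bc)* → the star's fresh start ε-reaches both the body's start and the fresh accept: C = 2 + 1 = 3
  (bc)*d → the left operand accepts ε, so the closure extends into the next operand (via the concat ε-link); C = 3 + 1 = 4
  ((bc)*d)* → C = 1 (new start) + 4 (body) + 1 (new accept) = 6
  (aaa)*db((bc)*d)* → C = 3 + 1 = 4 (closure spills across the concat boundary because the left factor accepts ε)

4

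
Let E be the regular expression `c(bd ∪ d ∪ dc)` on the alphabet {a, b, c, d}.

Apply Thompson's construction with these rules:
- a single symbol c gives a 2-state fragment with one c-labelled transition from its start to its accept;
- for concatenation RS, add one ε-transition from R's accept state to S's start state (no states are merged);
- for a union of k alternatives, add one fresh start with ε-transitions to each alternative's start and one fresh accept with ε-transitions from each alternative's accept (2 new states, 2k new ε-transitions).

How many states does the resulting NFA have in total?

14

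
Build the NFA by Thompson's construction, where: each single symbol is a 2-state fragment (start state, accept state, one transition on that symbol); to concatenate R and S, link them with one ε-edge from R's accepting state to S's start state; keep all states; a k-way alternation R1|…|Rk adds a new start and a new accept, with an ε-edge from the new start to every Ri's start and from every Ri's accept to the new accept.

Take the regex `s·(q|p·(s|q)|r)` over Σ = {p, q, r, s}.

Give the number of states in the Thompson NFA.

By structural recursion:
Each of the 6 symbol leaves contributes a 2-state fragment.
  s|q — 6 states
  p·(s|q) — 8 states
  q|p·(s|q)|r — 14 states
  s·(q|p·(s|q)|r) — 16 states

16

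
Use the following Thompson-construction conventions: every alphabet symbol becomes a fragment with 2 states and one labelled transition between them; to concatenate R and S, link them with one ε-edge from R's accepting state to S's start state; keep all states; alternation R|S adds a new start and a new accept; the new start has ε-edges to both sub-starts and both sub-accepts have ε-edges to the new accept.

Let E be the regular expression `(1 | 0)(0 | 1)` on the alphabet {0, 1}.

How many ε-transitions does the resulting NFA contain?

Bottom-up over the parse tree:
Each of the 4 symbol leaves contributes 0 ε-transitions.
  1 | 0 → 4 ε-transitions
  0 | 1 → 4 ε-transitions
  (1 | 0)(0 | 1) → 9 ε-transitions

9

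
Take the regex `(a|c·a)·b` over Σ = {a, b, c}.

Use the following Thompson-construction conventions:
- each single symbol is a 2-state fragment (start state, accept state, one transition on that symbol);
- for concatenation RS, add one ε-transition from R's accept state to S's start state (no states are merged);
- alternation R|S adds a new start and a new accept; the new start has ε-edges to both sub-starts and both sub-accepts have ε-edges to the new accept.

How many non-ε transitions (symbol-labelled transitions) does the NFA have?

Building bottom-up:
Each of the 4 symbol leaves contributes exactly 1 symbol transition.
  c·a — 2 symbol transitions
  a|c·a — 3 symbol transitions
  (a|c·a)·b — 4 symbol transitions

4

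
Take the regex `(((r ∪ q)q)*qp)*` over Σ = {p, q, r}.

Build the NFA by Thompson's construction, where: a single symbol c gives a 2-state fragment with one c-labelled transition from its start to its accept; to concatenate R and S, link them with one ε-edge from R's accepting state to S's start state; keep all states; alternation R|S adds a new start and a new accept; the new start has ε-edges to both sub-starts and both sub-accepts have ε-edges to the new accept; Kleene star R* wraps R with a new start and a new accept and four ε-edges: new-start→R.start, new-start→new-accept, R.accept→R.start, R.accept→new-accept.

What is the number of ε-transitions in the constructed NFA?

15

By structural recursion:
Each of the 5 symbol leaves contributes 0 ε-transitions.
  r ∪ q → 4 ε-transitions
  (r ∪ q)q → 5 ε-transitions
  ((r ∪ q)q)* → 9 ε-transitions
  ((r ∪ q)q)*qp → 11 ε-transitions
  (((r ∪ q)q)*qp)* → 15 ε-transitions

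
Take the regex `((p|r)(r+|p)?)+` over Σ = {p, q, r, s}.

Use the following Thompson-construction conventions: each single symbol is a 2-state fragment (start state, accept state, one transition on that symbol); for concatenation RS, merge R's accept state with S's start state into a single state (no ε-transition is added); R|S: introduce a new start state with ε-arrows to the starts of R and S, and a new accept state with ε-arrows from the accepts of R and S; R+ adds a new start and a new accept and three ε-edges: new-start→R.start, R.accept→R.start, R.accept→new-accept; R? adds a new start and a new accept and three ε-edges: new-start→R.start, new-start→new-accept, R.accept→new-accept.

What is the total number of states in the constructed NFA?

Recursing over subexpressions:
Each of the 4 symbol leaves contributes a 2-state fragment.
  p|r — 6 states
  r+ — 4 states
  r+|p — 8 states
  (r+|p)? — 10 states
  (p|r)(r+|p)? — 15 states
  ((p|r)(r+|p)?)+ — 17 states

17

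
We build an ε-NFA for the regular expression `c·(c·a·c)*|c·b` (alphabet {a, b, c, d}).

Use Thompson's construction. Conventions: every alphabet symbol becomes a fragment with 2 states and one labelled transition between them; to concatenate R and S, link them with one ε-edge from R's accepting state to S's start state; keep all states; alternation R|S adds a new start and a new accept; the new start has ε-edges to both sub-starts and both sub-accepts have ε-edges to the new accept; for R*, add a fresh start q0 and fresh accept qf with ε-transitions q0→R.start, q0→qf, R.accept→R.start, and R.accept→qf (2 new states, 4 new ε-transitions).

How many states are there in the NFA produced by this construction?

Bottom-up over the parse tree:
Each of the 6 symbol leaves contributes a 2-state fragment.
  c·a·c — 6 states
  (c·a·c)* — 8 states
  c·(c·a·c)* — 10 states
  c·b — 4 states
  c·(c·a·c)*|c·b — 16 states

16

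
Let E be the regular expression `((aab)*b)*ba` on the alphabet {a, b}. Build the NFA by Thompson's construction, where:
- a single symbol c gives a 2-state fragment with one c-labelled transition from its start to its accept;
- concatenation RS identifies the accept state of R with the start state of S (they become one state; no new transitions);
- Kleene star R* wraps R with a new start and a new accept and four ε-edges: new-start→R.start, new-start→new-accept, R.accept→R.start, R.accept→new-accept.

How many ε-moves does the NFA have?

8

By structural recursion:
Each of the 6 symbol leaves contributes 0 ε-transitions.
  aab : 0 ε-transitions
  (aab)* : 4 ε-transitions
  (aab)*b : 4 ε-transitions
  ((aab)*b)* : 8 ε-transitions
  ((aab)*b)*ba : 8 ε-transitions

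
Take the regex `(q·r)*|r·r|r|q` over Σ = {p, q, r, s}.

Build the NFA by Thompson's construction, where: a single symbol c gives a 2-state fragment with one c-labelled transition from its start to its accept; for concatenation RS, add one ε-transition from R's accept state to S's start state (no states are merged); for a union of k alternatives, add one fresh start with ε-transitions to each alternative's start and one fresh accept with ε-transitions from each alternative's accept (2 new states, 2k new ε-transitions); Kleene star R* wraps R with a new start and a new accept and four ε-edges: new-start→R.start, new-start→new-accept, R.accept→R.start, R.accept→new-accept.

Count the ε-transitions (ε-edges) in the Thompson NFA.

14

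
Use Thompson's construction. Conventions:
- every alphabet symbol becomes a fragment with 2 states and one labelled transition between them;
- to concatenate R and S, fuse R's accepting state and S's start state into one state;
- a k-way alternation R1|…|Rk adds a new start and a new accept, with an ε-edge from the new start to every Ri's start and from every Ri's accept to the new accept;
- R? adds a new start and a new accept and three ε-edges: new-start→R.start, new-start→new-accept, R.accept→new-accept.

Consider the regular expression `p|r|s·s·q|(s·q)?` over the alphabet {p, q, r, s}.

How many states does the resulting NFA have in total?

By structural recursion:
Each of the 7 symbol leaves contributes a 2-state fragment.
  s·s·q → 4 states
  s·q → 3 states
  (s·q)? → 5 states
  p|r|s·s·q|(s·q)? → 15 states

15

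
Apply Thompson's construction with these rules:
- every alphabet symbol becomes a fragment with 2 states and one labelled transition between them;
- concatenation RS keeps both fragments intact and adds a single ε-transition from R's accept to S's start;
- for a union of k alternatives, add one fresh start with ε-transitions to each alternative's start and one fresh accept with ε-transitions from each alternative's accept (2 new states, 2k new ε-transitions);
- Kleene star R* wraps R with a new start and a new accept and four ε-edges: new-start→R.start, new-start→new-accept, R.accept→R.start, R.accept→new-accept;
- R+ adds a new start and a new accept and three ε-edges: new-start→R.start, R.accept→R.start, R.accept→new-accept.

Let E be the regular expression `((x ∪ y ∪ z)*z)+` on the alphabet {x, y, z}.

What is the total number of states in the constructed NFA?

By structural recursion:
Each of the 4 symbol leaves contributes a 2-state fragment.
  x ∪ y ∪ z : 8 states
  (x ∪ y ∪ z)* : 10 states
  (x ∪ y ∪ z)*z : 12 states
  ((x ∪ y ∪ z)*z)+ : 14 states

14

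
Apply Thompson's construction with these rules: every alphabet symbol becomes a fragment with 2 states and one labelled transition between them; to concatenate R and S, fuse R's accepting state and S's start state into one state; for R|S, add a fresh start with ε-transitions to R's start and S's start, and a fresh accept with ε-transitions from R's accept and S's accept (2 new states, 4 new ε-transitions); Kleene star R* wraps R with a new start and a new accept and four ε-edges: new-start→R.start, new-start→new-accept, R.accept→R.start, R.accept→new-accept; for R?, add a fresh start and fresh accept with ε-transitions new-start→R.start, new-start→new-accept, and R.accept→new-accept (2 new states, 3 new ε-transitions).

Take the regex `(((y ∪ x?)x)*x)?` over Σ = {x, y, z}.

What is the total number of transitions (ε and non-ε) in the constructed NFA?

By structural recursion:
Each of the 4 symbol leaves contributes 1 transition (1 symbol, 0 ε).
  x? : 4 transitions (1 symbol, 3 ε)
  y ∪ x? : 9 transitions (2 symbol, 7 ε)
  (y ∪ x?)x : 10 transitions (3 symbol, 7 ε)
  ((y ∪ x?)x)* : 14 transitions (3 symbol, 11 ε)
  ((y ∪ x?)x)*x : 15 transitions (4 symbol, 11 ε)
  (((y ∪ x?)x)*x)? : 18 transitions (4 symbol, 14 ε)

18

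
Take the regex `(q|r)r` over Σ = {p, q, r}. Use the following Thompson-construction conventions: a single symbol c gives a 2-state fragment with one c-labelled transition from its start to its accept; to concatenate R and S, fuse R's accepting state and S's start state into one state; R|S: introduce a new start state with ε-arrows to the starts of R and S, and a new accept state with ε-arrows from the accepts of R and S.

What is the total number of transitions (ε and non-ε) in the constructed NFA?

7

By structural recursion:
Each of the 3 symbol leaves contributes 1 transition (1 symbol, 0 ε).
  q|r = 6 transitions (2 symbol, 4 ε)
  (q|r)r = 7 transitions (3 symbol, 4 ε)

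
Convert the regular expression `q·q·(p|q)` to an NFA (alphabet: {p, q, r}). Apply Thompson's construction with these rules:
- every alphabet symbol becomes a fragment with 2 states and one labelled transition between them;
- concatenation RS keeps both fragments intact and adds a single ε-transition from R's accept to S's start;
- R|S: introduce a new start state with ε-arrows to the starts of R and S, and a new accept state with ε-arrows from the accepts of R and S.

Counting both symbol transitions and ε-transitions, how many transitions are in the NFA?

10

Bottom-up over the parse tree:
Each of the 4 symbol leaves contributes 1 transition (1 symbol, 0 ε).
  p|q — 6 transitions (2 symbol, 4 ε)
  q·q·(p|q) — 10 transitions (4 symbol, 6 ε)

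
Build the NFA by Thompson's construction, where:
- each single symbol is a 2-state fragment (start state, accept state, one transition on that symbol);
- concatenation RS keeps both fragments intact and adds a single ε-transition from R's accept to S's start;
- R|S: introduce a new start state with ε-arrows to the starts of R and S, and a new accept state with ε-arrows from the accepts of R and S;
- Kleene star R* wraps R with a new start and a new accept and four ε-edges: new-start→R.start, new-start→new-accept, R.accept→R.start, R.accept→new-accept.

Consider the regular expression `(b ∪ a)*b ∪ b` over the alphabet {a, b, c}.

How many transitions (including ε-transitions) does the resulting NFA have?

Building bottom-up:
Each of the 4 symbol leaves contributes 1 transition (1 symbol, 0 ε).
  b ∪ a → 6 transitions (2 symbol, 4 ε)
  (b ∪ a)* → 10 transitions (2 symbol, 8 ε)
  (b ∪ a)*b → 12 transitions (3 symbol, 9 ε)
  (b ∪ a)*b ∪ b → 17 transitions (4 symbol, 13 ε)

17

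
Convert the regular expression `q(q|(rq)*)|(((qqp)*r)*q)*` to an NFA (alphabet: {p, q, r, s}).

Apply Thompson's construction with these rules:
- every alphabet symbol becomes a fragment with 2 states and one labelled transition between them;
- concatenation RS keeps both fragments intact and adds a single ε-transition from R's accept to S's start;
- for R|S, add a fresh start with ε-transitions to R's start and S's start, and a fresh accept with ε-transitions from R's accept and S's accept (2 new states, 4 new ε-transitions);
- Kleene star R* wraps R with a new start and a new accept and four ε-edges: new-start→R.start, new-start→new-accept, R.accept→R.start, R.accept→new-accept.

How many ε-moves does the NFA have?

Bottom-up over the parse tree:
Each of the 9 symbol leaves contributes 0 ε-transitions.
  rq : 1 ε-transition
  (rq)* : 5 ε-transitions
  q|(rq)* : 9 ε-transitions
  q(q|(rq)*) : 10 ε-transitions
  qqp : 2 ε-transitions
  (qqp)* : 6 ε-transitions
  (qqp)*r : 7 ε-transitions
  ((qqp)*r)* : 11 ε-transitions
  ((qqp)*r)*q : 12 ε-transitions
  (((qqp)*r)*q)* : 16 ε-transitions
  q(q|(rq)*)|(((qqp)*r)*q)* : 30 ε-transitions

30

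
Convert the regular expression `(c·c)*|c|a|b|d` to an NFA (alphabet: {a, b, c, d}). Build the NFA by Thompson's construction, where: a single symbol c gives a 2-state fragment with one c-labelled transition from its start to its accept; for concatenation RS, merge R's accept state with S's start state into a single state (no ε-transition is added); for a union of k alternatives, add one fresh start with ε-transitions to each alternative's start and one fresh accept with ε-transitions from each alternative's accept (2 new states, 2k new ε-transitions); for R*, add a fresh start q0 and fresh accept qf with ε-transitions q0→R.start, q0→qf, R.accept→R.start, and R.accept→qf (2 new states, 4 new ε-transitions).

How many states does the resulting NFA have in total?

Per subexpression:
Each of the 6 symbol leaves contributes a 2-state fragment.
  c·c — 3 states
  (c·c)* — 5 states
  (c·c)*|c|a|b|d — 15 states

15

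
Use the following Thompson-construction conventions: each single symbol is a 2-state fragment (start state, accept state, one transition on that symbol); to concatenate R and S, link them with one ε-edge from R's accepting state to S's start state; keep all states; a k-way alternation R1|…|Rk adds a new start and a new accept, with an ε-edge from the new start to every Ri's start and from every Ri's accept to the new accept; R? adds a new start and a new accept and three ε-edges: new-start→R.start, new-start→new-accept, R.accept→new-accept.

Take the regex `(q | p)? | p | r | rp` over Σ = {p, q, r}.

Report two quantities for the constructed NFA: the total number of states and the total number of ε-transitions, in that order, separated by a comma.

18, 16

Recursing over subexpressions:
Each of the 6 symbol leaves contributes 2 states and 0 ε-transitions.
  q | p → 6 states, 4 ε-transitions
  (q | p)? → 8 states, 7 ε-transitions
  rp → 4 states, 1 ε-transition
  (q | p)? | p | r | rp → 18 states, 16 ε-transitions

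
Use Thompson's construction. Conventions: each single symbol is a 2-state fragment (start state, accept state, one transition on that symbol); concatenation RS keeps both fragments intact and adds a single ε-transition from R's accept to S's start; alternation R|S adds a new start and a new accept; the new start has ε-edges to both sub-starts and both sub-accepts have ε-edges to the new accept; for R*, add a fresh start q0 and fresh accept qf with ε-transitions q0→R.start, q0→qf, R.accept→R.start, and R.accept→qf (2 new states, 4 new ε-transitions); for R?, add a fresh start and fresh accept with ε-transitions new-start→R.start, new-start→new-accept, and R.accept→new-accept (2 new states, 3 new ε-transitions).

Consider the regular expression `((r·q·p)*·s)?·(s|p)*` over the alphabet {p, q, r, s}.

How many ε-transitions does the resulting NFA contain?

19

By structural recursion:
Each of the 6 symbol leaves contributes 0 ε-transitions.
  r·q·p → 2 ε-transitions
  (r·q·p)* → 6 ε-transitions
  (r·q·p)*·s → 7 ε-transitions
  ((r·q·p)*·s)? → 10 ε-transitions
  s|p → 4 ε-transitions
  (s|p)* → 8 ε-transitions
  ((r·q·p)*·s)?·(s|p)* → 19 ε-transitions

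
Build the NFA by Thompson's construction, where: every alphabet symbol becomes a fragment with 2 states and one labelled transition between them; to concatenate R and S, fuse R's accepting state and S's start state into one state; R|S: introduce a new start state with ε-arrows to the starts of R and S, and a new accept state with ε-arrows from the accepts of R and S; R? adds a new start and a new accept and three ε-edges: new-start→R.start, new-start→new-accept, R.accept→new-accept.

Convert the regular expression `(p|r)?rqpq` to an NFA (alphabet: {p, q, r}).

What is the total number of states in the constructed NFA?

Per subexpression:
Each of the 6 symbol leaves contributes a 2-state fragment.
  p|r = 6 states
  (p|r)? = 8 states
  (p|r)?rqpq = 12 states

12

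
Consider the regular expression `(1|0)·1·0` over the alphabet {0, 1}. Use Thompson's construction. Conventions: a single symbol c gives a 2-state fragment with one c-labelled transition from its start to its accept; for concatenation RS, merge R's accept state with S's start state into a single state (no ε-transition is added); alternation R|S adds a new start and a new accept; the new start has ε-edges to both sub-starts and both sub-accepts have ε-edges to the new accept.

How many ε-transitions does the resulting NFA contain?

Per subexpression:
Each of the 4 symbol leaves contributes 0 ε-transitions.
  1|0 : 4 ε-transitions
  (1|0)·1·0 : 4 ε-transitions

4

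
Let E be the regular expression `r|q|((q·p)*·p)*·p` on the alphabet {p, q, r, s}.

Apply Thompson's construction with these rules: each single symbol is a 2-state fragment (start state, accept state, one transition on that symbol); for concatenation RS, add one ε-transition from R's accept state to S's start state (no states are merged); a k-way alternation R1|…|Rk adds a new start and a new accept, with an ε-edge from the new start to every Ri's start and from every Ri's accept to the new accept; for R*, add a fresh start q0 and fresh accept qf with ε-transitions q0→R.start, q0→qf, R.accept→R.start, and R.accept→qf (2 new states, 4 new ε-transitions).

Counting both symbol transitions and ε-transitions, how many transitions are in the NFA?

By structural recursion:
Each of the 6 symbol leaves contributes 1 transition (1 symbol, 0 ε).
  q·p → 3 transitions (2 symbol, 1 ε)
  (q·p)* → 7 transitions (2 symbol, 5 ε)
  (q·p)*·p → 9 transitions (3 symbol, 6 ε)
  ((q·p)*·p)* → 13 transitions (3 symbol, 10 ε)
  ((q·p)*·p)*·p → 15 transitions (4 symbol, 11 ε)
  r|q|((q·p)*·p)*·p → 23 transitions (6 symbol, 17 ε)

23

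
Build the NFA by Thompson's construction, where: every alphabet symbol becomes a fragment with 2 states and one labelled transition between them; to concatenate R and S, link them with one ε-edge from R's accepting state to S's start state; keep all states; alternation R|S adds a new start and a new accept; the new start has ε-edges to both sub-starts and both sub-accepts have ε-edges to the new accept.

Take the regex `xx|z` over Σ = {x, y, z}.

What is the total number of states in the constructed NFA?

8

Bottom-up over the parse tree:
Each of the 3 symbol leaves contributes a 2-state fragment.
  xx — 4 states
  xx|z — 8 states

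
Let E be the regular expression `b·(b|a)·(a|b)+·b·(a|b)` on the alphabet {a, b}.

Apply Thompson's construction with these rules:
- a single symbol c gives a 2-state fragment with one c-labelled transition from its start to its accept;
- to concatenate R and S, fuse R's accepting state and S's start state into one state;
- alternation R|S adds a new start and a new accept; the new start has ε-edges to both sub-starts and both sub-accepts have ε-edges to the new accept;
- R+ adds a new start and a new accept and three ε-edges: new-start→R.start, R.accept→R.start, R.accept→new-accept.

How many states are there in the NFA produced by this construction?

20

Bottom-up over the parse tree:
Each of the 8 symbol leaves contributes a 2-state fragment.
  b|a — 6 states
  a|b — 6 states
  (a|b)+ — 8 states
  a|b — 6 states
  b·(b|a)·(a|b)+·b·(a|b) — 20 states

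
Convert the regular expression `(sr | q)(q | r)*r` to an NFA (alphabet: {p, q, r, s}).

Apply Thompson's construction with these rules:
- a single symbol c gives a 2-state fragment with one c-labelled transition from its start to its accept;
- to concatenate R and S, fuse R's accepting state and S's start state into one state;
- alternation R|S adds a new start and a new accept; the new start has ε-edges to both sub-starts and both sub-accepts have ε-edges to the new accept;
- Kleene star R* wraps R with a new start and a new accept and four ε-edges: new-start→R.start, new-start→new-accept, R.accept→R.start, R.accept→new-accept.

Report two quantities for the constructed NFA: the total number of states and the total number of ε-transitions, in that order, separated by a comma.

15, 12

Bottom-up over the parse tree:
Each of the 6 symbol leaves contributes 2 states and 0 ε-transitions.
  sr → 3 states, 0 ε-transitions
  sr | q → 7 states, 4 ε-transitions
  q | r → 6 states, 4 ε-transitions
  (q | r)* → 8 states, 8 ε-transitions
  (sr | q)(q | r)*r → 15 states, 12 ε-transitions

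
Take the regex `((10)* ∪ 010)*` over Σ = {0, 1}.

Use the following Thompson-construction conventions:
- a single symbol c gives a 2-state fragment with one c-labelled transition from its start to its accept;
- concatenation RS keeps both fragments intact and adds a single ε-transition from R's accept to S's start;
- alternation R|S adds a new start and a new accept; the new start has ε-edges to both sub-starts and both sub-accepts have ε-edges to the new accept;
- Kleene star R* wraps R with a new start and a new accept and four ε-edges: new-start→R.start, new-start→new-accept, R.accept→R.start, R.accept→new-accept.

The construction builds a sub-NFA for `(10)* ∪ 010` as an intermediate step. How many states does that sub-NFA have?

Fragment for `(10)* ∪ 010`:
Each of the 5 symbol leaves contributes a 2-state fragment.
  10 : 4 states
  (10)* : 6 states
  010 : 6 states
  (10)* ∪ 010 : 14 states

14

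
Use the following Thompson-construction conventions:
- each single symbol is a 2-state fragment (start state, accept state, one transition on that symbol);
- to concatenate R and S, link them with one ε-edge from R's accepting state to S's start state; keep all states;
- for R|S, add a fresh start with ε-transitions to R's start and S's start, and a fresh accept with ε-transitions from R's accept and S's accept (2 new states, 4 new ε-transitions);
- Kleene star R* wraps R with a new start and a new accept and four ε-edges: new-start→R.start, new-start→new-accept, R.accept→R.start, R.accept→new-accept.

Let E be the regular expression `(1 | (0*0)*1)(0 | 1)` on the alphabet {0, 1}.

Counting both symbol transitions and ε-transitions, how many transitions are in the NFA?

Bottom-up over the parse tree:
Each of the 6 symbol leaves contributes 1 transition (1 symbol, 0 ε).
  0* : 5 transitions (1 symbol, 4 ε)
  0*0 : 7 transitions (2 symbol, 5 ε)
  (0*0)* : 11 transitions (2 symbol, 9 ε)
  (0*0)*1 : 13 transitions (3 symbol, 10 ε)
  1 | (0*0)*1 : 18 transitions (4 symbol, 14 ε)
  0 | 1 : 6 transitions (2 symbol, 4 ε)
  (1 | (0*0)*1)(0 | 1) : 25 transitions (6 symbol, 19 ε)

25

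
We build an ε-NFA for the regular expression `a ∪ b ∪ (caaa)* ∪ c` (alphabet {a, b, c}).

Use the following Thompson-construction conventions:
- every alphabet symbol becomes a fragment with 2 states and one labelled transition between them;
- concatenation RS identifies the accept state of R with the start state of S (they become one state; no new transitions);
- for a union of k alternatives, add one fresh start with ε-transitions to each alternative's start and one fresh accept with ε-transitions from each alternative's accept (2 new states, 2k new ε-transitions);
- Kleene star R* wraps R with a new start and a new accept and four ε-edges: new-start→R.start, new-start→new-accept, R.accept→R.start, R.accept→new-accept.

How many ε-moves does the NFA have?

Recursing over subexpressions:
Each of the 7 symbol leaves contributes 0 ε-transitions.
  caaa — 0 ε-transitions
  (caaa)* — 4 ε-transitions
  a ∪ b ∪ (caaa)* ∪ c — 12 ε-transitions

12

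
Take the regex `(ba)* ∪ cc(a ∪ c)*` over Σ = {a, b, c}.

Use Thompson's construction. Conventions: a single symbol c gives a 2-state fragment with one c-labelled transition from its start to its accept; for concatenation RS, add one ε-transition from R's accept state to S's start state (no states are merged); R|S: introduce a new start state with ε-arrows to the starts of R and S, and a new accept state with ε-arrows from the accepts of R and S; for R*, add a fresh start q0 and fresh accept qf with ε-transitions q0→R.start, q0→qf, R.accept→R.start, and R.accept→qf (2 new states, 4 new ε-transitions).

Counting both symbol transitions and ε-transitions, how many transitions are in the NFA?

25

Building bottom-up:
Each of the 6 symbol leaves contributes 1 transition (1 symbol, 0 ε).
  ba = 3 transitions (2 symbol, 1 ε)
  (ba)* = 7 transitions (2 symbol, 5 ε)
  a ∪ c = 6 transitions (2 symbol, 4 ε)
  (a ∪ c)* = 10 transitions (2 symbol, 8 ε)
  cc(a ∪ c)* = 14 transitions (4 symbol, 10 ε)
  (ba)* ∪ cc(a ∪ c)* = 25 transitions (6 symbol, 19 ε)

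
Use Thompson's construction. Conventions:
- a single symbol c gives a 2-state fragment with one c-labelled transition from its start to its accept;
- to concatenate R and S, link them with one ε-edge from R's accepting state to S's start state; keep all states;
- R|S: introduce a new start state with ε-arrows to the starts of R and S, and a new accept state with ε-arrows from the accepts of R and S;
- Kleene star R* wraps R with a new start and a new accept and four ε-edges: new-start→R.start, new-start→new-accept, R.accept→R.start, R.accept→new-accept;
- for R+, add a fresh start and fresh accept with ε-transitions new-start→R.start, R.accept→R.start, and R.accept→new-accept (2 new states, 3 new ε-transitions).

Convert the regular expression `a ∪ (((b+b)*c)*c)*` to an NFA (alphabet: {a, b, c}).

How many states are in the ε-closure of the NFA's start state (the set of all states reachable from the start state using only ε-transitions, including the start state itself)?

Let C(F) = |ε-closure(F.start)| within fragment F, and note whether F accepts ε. Symbol fragments have C = 1 and do not accept ε. Then:
  b+ → |ε-closure| = 1 + 1 = 2 (the body doesn't accept ε, so the new accept is not reached)
  b+b → |ε-closure| equals the left operand's closure size = 2 (its accept is not ε-reachable, so the closure stops there)
  (b+b)* → new start has ε-edges to the inner start and to the new accept, so |ε-closure| = 2 + 2 = 4
  (b+b)*c → the left operand accepts ε, so the closure extends into the next operand (via the concat ε-link); |ε-closure| = 4 + 1 = 5
  ((b+b)*c)* → |ε-closure| = 1 (new start) + 5 (body) + 1 (new accept) = 7
  ((b+b)*c)*c → |ε-closure| = 7 + 1 = 8 (closure spills across the concat boundary because the left factor accepts ε)
  (((b+b)*c)*c)* → the star's fresh start ε-reaches both the body's start and the fresh accept: |ε-closure| = 2 + 8 = 10
  a ∪ (((b+b)*c)*c)* → new start ε-reaches every alternative's start; at least one alternative accepts ε, so the union's new accept is reached too: |ε-closure| = 1 + 1 + 10 + 1 = 13

13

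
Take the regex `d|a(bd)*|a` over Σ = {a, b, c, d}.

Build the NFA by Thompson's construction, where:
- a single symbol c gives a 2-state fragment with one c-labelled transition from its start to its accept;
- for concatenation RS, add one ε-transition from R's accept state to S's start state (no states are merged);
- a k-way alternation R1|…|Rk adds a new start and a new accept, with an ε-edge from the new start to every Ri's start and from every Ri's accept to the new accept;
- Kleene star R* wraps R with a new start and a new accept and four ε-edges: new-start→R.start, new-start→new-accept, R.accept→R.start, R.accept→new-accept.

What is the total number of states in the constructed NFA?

By structural recursion:
Each of the 5 symbol leaves contributes a 2-state fragment.
  bd : 4 states
  (bd)* : 6 states
  a(bd)* : 8 states
  d|a(bd)*|a : 14 states

14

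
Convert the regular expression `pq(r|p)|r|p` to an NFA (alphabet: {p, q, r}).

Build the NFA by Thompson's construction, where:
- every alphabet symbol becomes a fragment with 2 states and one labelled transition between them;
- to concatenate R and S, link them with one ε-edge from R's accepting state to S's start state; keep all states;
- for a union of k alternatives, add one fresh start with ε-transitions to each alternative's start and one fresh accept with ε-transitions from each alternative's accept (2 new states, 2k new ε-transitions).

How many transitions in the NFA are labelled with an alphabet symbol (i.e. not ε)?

6

Recursing over subexpressions:
Each of the 6 symbol leaves contributes exactly 1 symbol transition.
  r|p : 2 symbol transitions
  pq(r|p) : 4 symbol transitions
  pq(r|p)|r|p : 6 symbol transitions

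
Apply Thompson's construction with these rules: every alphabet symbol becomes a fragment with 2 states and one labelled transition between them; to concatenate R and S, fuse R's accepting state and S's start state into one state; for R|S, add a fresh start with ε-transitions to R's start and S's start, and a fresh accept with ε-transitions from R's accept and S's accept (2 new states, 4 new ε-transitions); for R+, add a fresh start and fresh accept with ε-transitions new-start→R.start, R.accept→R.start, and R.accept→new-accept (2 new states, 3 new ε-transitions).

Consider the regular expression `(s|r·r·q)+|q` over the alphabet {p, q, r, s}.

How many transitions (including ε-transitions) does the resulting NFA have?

16

Bottom-up over the parse tree:
Each of the 5 symbol leaves contributes 1 transition (1 symbol, 0 ε).
  r·r·q : 3 transitions (3 symbol, 0 ε)
  s|r·r·q : 8 transitions (4 symbol, 4 ε)
  (s|r·r·q)+ : 11 transitions (4 symbol, 7 ε)
  (s|r·r·q)+|q : 16 transitions (5 symbol, 11 ε)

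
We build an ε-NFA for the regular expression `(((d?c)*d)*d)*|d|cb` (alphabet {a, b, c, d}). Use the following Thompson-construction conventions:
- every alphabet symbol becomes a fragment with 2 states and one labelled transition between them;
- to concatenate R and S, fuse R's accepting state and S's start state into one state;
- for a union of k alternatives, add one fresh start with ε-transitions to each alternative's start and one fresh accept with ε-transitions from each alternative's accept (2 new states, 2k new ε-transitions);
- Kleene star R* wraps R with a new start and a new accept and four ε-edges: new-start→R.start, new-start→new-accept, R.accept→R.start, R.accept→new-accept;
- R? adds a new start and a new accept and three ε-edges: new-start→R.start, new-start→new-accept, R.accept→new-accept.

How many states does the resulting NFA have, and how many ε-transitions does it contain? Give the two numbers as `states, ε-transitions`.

Recursing over subexpressions:
Each of the 7 symbol leaves contributes 2 states and 0 ε-transitions.
  d? : 4 states, 3 ε-transitions
  d?c : 5 states, 3 ε-transitions
  (d?c)* : 7 states, 7 ε-transitions
  (d?c)*d : 8 states, 7 ε-transitions
  ((d?c)*d)* : 10 states, 11 ε-transitions
  ((d?c)*d)*d : 11 states, 11 ε-transitions
  (((d?c)*d)*d)* : 13 states, 15 ε-transitions
  cb : 3 states, 0 ε-transitions
  (((d?c)*d)*d)*|d|cb : 20 states, 21 ε-transitions

20, 21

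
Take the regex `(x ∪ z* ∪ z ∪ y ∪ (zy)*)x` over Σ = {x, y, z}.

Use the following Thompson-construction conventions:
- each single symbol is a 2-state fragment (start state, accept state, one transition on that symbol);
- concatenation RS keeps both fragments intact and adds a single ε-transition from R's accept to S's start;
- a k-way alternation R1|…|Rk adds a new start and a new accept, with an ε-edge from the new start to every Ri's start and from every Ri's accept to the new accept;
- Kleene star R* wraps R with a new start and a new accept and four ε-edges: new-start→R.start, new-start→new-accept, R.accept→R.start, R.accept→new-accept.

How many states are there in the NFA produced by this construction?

20

Building bottom-up:
Each of the 7 symbol leaves contributes a 2-state fragment.
  z* : 4 states
  zy : 4 states
  (zy)* : 6 states
  x ∪ z* ∪ z ∪ y ∪ (zy)* : 18 states
  (x ∪ z* ∪ z ∪ y ∪ (zy)*)x : 20 states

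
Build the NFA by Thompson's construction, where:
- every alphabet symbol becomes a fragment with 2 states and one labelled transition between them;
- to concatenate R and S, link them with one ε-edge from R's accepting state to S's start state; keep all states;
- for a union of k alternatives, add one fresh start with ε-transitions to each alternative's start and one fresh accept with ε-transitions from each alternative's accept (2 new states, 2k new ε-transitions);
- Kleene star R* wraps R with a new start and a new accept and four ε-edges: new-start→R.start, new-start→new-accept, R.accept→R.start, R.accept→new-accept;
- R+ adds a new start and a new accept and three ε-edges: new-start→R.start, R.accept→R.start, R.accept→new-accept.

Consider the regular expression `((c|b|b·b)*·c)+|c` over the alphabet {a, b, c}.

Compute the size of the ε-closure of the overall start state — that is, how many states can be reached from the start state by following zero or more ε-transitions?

10

Work bottom-up. For each fragment F, track |ε-closure(F.start)| and whether F's accept lies in that closure (i.e. whether F accepts ε). A single-symbol fragment has closure size 1 and does not accept ε.
  b·b — same as the first factor's closure: |closure| = 1
  c|b|b·b — |closure| = 1 + 1 + 1 + 1 = 4 (the new accept is not ε-reachable since no branch accepts ε)
  (c|b|b·b)* — |closure| = 1 (new start) + 4 (body) + 1 (new accept) = 6
  (c|b|b·b)*·c — the left operand accepts ε, so the closure extends into the next operand (via the concat ε-link); |closure| = 6 + 1 = 7
  ((c|b|b·b)*·c)+ — new start ε-reaches only the body's start; the new accept needs a symbol first: |closure| = 1 + 7 = 8
  ((c|b|b·b)*·c)+|c — |closure| = 1 + 8 + 1 = 10 (the new accept is not ε-reachable since no branch accepts ε)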